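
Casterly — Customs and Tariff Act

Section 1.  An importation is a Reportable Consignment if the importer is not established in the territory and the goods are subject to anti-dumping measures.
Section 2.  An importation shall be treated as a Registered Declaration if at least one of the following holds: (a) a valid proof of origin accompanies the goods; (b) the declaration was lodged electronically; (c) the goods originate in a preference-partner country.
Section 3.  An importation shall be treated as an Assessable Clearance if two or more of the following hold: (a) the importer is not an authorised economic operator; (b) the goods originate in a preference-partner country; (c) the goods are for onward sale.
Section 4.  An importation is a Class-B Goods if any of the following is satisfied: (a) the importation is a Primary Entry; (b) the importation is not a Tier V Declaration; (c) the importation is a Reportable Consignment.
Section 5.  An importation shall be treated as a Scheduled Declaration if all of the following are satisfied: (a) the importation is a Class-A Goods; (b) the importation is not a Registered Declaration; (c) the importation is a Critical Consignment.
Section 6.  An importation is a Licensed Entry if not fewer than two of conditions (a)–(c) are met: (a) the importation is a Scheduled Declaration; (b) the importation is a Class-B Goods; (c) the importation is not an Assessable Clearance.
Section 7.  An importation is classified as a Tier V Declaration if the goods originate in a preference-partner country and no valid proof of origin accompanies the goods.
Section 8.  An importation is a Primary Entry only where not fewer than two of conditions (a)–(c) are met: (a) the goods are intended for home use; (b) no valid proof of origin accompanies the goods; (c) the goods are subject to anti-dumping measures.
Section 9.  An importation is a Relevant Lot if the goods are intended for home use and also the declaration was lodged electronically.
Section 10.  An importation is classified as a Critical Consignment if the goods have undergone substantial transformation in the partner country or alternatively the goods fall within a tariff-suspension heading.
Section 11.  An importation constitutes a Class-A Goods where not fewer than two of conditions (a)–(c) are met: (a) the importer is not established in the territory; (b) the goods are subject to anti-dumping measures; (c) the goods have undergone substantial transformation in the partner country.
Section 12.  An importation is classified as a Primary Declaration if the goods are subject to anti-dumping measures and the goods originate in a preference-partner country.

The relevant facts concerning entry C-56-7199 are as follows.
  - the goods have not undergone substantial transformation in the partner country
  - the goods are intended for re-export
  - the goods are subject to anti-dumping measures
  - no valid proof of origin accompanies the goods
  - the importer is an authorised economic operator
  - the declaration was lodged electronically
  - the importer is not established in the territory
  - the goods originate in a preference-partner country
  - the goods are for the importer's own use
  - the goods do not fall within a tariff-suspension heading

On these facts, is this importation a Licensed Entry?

Yes

Under section 11: the importer is not established in the territory? yes; the goods are subject to anti-dumping measures? yes; the goods have undergone substantial transformation in the partner country? no — 2 of 3 hold (need ≥2) → satisfied.
Under section 2: a valid proof of origin accompanies the goods? no; or the declaration was lodged electronically? yes; or the goods originate in a preference-partner country? yes. So the importation is a Registered Declaration.
Under section 10: the goods have undergone substantial transformation in the partner country? no; or the goods fall within a tariff-suspension heading? no. So the importation is not a Critical Consignment.
Under section 5: Class-A Goods (section 11)? yes; and not a Registered Declaration (section 2)? no; and Critical Consignment (section 10)? no. So the importation is not a Scheduled Declaration.
Under section 8: the goods are intended for home use? no; no valid proof of origin accompanies the goods? yes; the goods are subject to anti-dumping measures? yes — 2 of 3 hold (need ≥2) → satisfied.
Under section 7: the goods originate in a preference-partner country? yes; and no valid proof of origin accompanies the goods? yes. So the importation is a Tier V Declaration.
Under section 1: the importer is not established in the territory? yes; and the goods are subject to anti-dumping measures? yes. So the importation is a Reportable Consignment.
Under section 4: Primary Entry (section 8)? yes; or not a Tier V Declaration (section 7)? no; or Reportable Consignment (section 1)? yes. So the importation is a Class-B Goods.
Under section 3: the importer is not an authorised economic operator? no; the goods originate in a preference-partner country? yes; the goods are for onward sale? no — 1 of 3 hold (need ≥2) → not satisfied.
Under section 6: Scheduled Declaration (section 5)? no; Class-B Goods (section 4)? yes; not an Assessable Clearance (section 3)? yes — 2 of 3 hold (need ≥2) → satisfied.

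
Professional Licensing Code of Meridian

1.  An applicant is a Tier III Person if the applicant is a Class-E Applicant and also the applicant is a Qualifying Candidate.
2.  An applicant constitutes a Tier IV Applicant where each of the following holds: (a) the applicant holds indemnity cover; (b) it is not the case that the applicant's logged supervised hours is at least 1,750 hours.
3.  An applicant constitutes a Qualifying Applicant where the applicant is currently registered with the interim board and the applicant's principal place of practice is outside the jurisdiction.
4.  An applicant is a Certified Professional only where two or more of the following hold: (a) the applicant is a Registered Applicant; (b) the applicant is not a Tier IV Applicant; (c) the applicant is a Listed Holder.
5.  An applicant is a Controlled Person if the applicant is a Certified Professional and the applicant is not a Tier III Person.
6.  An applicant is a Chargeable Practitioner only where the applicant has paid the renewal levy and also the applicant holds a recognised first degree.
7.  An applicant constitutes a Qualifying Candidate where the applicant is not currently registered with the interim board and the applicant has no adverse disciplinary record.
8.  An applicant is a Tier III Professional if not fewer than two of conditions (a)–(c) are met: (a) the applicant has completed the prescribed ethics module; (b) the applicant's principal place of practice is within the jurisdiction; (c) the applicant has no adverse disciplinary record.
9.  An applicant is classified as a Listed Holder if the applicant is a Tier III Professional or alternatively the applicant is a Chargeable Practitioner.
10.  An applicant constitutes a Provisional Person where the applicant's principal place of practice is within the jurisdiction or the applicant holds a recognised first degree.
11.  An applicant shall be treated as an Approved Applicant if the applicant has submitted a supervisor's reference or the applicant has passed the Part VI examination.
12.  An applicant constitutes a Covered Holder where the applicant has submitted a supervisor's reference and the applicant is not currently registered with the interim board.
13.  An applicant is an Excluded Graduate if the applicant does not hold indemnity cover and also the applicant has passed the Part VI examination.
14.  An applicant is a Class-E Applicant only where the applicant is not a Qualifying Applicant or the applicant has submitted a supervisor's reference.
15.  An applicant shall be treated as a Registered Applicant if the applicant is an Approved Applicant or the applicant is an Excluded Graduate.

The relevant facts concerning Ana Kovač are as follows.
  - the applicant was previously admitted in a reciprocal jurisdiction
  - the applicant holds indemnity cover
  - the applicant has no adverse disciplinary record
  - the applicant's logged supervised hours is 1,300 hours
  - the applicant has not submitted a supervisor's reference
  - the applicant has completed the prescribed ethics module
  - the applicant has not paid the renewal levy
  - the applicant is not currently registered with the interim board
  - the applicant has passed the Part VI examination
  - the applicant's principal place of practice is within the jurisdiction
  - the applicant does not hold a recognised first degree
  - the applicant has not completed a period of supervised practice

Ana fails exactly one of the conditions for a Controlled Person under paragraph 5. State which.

Tier III Person

paragraph 11 — Approved Applicant: [the applicant has submitted a supervisor's reference? no] OR [the applicant has passed the Part VI examination? yes] → satisfied.
paragraph 13 — Excluded Graduate: [the applicant does not hold indemnity cover? no] AND [the applicant has passed the Part VI examination? yes] → not satisfied.
paragraph 15 — Registered Applicant: [Approved Applicant (paragraph 11)? yes] OR [Excluded Graduate (paragraph 13)? no] → satisfied.
paragraph 2 — Tier IV Applicant: [the applicant holds indemnity cover? yes] AND [applicant's logged supervised hours: 1,300 hours ≥ 1,750 hours? no, so negated condition yes] → satisfied.
paragraph 8 — Tier III Professional: the applicant has completed the prescribed ethics module? yes; the applicant's principal place of practice is within the jurisdiction? yes; the applicant has no adverse disciplinary record? yes — 3 of 3 hold (need ≥2) → satisfied.
paragraph 6 — Chargeable Practitioner: [the applicant has paid the renewal levy? no] AND [the applicant holds a recognised first degree? no] → not satisfied.
paragraph 9 — Listed Holder: [Tier III Professional (paragraph 8)? yes] OR [Chargeable Practitioner (paragraph 6)? no] → satisfied.
paragraph 4 — Certified Professional: Registered Applicant (paragraph 15)? yes; not a Tier IV Applicant (paragraph 2)? no; Listed Holder (paragraph 9)? yes — 2 of 3 hold (need ≥2) → satisfied.
paragraph 3 — Qualifying Applicant: [the applicant is currently registered with the interim board? no] AND [the applicant's principal place of practice is outside the jurisdiction? no] → not satisfied.
paragraph 14 — Class-E Applicant: [not a Qualifying Applicant (paragraph 3)? yes] OR [the applicant has submitted a supervisor's reference? no] → satisfied.
paragraph 7 — Qualifying Candidate: [the applicant is not currently registered with the interim board? yes] AND [the applicant has no adverse disciplinary record? yes] → satisfied.
paragraph 1 — Tier III Person: [Class-E Applicant (paragraph 14)? yes] AND [Qualifying Candidate (paragraph 7)? yes] → satisfied.
paragraph 5 — Controlled Person: [Certified Professional (paragraph 4)? yes] AND [not a Tier III Person (paragraph 1)? no] → not satisfied.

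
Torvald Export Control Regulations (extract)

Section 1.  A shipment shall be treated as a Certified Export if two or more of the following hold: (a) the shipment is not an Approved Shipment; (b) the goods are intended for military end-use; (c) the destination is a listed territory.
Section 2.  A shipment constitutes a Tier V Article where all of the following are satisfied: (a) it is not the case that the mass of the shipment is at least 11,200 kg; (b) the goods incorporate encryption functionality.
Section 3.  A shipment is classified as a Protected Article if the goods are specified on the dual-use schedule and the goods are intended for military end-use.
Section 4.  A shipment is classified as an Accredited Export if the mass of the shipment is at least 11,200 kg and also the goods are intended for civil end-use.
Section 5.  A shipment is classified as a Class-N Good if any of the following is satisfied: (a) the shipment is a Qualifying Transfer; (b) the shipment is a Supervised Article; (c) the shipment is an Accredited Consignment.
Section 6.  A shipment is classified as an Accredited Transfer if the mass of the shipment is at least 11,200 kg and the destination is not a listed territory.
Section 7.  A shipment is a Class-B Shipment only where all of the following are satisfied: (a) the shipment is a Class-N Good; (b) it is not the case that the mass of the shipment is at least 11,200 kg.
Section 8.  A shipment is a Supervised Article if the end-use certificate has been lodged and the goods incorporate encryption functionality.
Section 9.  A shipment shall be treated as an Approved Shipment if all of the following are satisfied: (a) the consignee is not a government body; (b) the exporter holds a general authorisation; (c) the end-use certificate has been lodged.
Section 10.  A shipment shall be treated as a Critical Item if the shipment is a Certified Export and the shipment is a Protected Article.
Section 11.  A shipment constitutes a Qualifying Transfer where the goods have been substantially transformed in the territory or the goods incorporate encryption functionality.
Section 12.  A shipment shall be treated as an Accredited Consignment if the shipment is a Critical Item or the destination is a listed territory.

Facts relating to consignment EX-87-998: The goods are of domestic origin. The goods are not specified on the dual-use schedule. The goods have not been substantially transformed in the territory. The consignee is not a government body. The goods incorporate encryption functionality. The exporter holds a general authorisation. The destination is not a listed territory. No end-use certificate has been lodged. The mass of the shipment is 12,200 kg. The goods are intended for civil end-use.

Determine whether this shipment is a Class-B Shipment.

section 11 — Qualifying Transfer: [the goods have been substantially transformed in the territory? no] OR [the goods incorporate encryption functionality? yes] → satisfied.
section 8 — Supervised Article: [the end-use certificate has been lodged? no] AND [the goods incorporate encryption functionality? yes] → not satisfied.
section 9 — Approved Shipment: [the consignee is not a government body? yes] AND [the exporter holds a general authorisation? yes] AND [the end-use certificate has been lodged? no] → not satisfied.
section 1 — Certified Export: not an Approved Shipment (section 9)? yes; the goods are intended for military end-use? no; the destination is a listed territory? no — 1 of 3 hold (need ≥2) → not satisfied.
section 3 — Protected Article: [the goods are specified on the dual-use schedule? no] AND [the goods are intended for military end-use? no] → not satisfied.
section 10 — Critical Item: [Certified Export (section 1)? no] AND [Protected Article (section 3)? no] → not satisfied.
section 12 — Accredited Consignment: [Critical Item (section 10)? no] OR [the destination is a listed territory? no] → not satisfied.
section 5 — Class-N Good: [Qualifying Transfer (section 11)? yes] OR [Supervised Article (section 8)? no] OR [Accredited Consignment (section 12)? no] → satisfied.
section 7 — Class-B Shipment: [Class-N Good (section 5)? yes] AND [mass of the shipment: 12,200 kg ≥ 11,200 kg? yes, so negated condition no] → not satisfied.

No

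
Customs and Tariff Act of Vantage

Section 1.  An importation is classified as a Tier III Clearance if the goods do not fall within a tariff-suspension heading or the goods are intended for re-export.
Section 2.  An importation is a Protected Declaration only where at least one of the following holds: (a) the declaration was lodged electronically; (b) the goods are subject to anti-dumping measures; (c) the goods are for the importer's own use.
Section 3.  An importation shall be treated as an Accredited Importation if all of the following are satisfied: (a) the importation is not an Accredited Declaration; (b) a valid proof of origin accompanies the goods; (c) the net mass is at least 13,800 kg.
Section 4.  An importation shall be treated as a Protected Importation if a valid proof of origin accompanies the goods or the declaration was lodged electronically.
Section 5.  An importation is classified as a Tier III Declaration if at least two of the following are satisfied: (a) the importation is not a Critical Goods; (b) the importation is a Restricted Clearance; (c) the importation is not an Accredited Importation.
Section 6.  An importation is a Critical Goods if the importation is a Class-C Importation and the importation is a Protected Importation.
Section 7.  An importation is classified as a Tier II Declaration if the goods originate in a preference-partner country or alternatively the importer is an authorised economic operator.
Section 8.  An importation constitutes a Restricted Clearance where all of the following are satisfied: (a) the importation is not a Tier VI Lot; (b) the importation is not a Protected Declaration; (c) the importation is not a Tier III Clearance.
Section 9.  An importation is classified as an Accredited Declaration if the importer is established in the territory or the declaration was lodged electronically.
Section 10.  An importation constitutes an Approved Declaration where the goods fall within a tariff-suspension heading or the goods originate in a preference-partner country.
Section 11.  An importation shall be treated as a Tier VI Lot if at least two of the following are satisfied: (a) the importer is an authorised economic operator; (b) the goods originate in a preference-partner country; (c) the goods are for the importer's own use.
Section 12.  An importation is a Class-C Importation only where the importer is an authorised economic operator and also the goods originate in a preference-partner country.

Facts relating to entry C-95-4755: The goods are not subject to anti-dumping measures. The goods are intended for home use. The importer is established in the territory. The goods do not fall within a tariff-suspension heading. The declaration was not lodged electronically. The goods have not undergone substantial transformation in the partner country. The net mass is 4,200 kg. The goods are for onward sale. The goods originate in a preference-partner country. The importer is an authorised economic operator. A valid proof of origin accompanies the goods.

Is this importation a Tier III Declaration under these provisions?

Under section 12: the importer is an authorised economic operator? yes; and the goods originate in a preference-partner country? yes. So the importation is a Class-C Importation.
Under section 4: a valid proof of origin accompanies the goods? yes; or the declaration was lodged electronically? no. So the importation is a Protected Importation.
Under section 6: Class-C Importation (section 12)? yes; and Protected Importation (section 4)? yes. So the importation is a Critical Goods.
Under section 11: the importer is an authorised economic operator? yes; the goods originate in a preference-partner country? yes; the goods are for the importer's own use? no — 2 of 3 hold (need ≥2) → satisfied.
Under section 2: the declaration was lodged electronically? no; or the goods are subject to anti-dumping measures? no; or the goods are for the importer's own use? no. So the importation is not a Protected Declaration.
Under section 1: the goods do not fall within a tariff-suspension heading? yes; or the goods are intended for re-export? no. So the importation is a Tier III Clearance.
Under section 8: not a Tier VI Lot (section 11)? no; and not a Protected Declaration (section 2)? yes; and not a Tier III Clearance (section 1)? no. So the importation is not a Restricted Clearance.
Under section 9: the importer is established in the territory? yes; or the declaration was lodged electronically? no. So the importation is an Accredited Declaration.
Under section 3: not an Accredited Declaration (section 9)? no; and a valid proof of origin accompanies the goods? yes; and net mass: 4,200 kg ≥ 13,800 kg? no. So the importation is not an Accredited Importation.
Under section 5: not a Critical Goods (section 6)? no; Restricted Clearance (section 8)? no; not an Accredited Importation (section 3)? yes — 1 of 3 hold (need ≥2) → not satisfied.

No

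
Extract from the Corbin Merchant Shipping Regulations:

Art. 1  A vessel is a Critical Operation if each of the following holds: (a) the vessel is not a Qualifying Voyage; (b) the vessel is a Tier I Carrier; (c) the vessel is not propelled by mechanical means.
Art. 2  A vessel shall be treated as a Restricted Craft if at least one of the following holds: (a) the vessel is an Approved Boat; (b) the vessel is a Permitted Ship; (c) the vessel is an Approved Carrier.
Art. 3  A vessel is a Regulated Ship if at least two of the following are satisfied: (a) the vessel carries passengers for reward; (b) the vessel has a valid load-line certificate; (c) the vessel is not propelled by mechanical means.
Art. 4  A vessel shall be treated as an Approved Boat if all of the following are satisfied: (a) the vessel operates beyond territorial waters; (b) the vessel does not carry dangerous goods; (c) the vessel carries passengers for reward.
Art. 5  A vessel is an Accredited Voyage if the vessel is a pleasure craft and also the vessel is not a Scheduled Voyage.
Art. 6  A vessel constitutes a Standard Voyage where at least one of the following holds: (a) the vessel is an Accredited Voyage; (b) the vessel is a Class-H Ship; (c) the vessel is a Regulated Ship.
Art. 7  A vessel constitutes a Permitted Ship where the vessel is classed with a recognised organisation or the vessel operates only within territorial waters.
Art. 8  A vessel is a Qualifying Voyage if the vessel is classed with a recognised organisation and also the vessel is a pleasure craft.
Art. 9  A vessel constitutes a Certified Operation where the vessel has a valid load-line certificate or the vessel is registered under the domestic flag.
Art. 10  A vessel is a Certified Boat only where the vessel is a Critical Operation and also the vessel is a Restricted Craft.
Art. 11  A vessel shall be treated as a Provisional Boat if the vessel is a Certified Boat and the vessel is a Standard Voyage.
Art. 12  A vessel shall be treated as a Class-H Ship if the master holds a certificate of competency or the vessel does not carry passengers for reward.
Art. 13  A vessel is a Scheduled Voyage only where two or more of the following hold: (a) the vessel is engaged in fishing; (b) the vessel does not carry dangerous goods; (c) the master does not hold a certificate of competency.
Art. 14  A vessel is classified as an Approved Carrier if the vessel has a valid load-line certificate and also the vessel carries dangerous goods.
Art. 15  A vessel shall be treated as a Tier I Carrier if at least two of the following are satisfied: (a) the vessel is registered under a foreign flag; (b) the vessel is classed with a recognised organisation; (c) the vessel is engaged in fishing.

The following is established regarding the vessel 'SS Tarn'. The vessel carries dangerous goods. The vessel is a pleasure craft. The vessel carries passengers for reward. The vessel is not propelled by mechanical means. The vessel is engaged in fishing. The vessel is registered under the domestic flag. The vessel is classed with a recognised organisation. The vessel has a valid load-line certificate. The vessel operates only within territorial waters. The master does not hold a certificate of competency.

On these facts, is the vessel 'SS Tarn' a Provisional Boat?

No

article 8 — Qualifying Voyage: [the vessel is classed with a recognised organisation? yes] AND [the vessel is a pleasure craft? yes] → satisfied.
article 15 — Tier I Carrier: the vessel is registered under a foreign flag? no; the vessel is classed with a recognised organisation? yes; the vessel is engaged in fishing? yes — 2 of 3 hold (need ≥2) → satisfied.
article 1 — Critical Operation: [not a Qualifying Voyage (article 8)? no] AND [Tier I Carrier (article 15)? yes] AND [the vessel is not propelled by mechanical means? yes] → not satisfied.
article 4 — Approved Boat: [the vessel operates beyond territorial waters? no] AND [the vessel does not carry dangerous goods? no] AND [the vessel carries passengers for reward? yes] → not satisfied.
article 7 — Permitted Ship: [the vessel is classed with a recognised organisation? yes] OR [the vessel operates only within territorial waters? yes] → satisfied.
article 14 — Approved Carrier: [the vessel has a valid load-line certificate? yes] AND [the vessel carries dangerous goods? yes] → satisfied.
article 2 — Restricted Craft: [Approved Boat (article 4)? no] OR [Permitted Ship (article 7)? yes] OR [Approved Carrier (article 14)? yes] → satisfied.
article 10 — Certified Boat: [Critical Operation (article 1)? no] AND [Restricted Craft (article 2)? yes] → not satisfied.
article 13 — Scheduled Voyage: the vessel is engaged in fishing? yes; the vessel does not carry dangerous goods? no; the master does not hold a certificate of competency? yes — 2 of 3 hold (need ≥2) → satisfied.
article 5 — Accredited Voyage: [the vessel is a pleasure craft? yes] AND [not a Scheduled Voyage (article 13)? no] → not satisfied.
article 12 — Class-H Ship: [the master holds a certificate of competency? no] OR [the vessel does not carry passengers for reward? no] → not satisfied.
article 3 — Regulated Ship: the vessel carries passengers for reward? yes; the vessel has a valid load-line certificate? yes; the vessel is not propelled by mechanical means? yes — 3 of 3 hold (need ≥2) → satisfied.
article 6 — Standard Voyage: [Accredited Voyage (article 5)? no] OR [Class-H Ship (article 12)? no] OR [Regulated Ship (article 3)? yes] → satisfied.
article 11 — Provisional Boat: [Certified Boat (article 10)? no] AND [Standard Voyage (article 6)? yes] → not satisfied.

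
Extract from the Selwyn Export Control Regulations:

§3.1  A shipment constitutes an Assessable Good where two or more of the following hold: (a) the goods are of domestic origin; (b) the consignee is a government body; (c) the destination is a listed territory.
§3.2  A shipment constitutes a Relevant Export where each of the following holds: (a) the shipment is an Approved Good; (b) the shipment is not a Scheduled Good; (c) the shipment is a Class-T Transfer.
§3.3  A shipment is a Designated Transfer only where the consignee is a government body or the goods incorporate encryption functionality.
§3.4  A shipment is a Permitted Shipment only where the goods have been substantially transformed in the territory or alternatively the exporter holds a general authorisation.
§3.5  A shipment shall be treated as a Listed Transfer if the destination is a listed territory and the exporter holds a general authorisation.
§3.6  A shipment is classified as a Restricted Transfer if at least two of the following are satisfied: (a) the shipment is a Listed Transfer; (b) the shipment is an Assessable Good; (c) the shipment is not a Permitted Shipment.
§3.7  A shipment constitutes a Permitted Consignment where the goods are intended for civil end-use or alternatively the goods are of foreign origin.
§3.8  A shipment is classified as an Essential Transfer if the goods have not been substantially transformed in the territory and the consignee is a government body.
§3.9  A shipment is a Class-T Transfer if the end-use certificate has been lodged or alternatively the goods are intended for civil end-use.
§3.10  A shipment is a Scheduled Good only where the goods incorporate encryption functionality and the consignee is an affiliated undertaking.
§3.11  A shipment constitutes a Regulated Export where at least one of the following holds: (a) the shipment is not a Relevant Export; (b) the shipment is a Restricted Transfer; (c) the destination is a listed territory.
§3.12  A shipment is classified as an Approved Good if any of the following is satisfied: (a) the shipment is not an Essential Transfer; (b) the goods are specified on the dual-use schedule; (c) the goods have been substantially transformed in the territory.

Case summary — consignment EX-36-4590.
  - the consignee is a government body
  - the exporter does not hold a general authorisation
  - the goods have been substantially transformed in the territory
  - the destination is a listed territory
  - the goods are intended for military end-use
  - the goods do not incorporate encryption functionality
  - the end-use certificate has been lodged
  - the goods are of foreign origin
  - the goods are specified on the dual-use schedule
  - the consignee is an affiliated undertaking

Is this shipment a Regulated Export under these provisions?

Yes

§3.8 — Essential Transfer: [the goods have not been substantially transformed in the territory? no] AND [the consignee is a government body? yes] → not satisfied.
§3.12 — Approved Good: [not an Essential Transfer (§3.8)? yes] OR [the goods are specified on the dual-use schedule? yes] OR [the goods have been substantially transformed in the territory? yes] → satisfied.
§3.10 — Scheduled Good: [the goods incorporate encryption functionality? no] AND [the consignee is an affiliated undertaking? yes] → not satisfied.
§3.9 — Class-T Transfer: [the end-use certificate has been lodged? yes] OR [the goods are intended for civil end-use? no] → satisfied.
§3.2 — Relevant Export: [Approved Good (§3.12)? yes] AND [not a Scheduled Good (§3.10)? yes] AND [Class-T Transfer (§3.9)? yes] → satisfied.
§3.5 — Listed Transfer: [the destination is a listed territory? yes] AND [the exporter holds a general authorisation? no] → not satisfied.
§3.1 — Assessable Good: the goods are of domestic origin? no; the consignee is a government body? yes; the destination is a listed territory? yes — 2 of 3 hold (need ≥2) → satisfied.
§3.4 — Permitted Shipment: [the goods have been substantially transformed in the territory? yes] OR [the exporter holds a general authorisation? no] → satisfied.
§3.6 — Restricted Transfer: Listed Transfer (§3.5)? no; Assessable Good (§3.1)? yes; not a Permitted Shipment (§3.4)? no — 1 of 3 hold (need ≥2) → not satisfied.
§3.11 — Regulated Export: [not a Relevant Export (§3.2)? no] OR [Restricted Transfer (§3.6)? no] OR [the destination is a listed territory? yes] → satisfied.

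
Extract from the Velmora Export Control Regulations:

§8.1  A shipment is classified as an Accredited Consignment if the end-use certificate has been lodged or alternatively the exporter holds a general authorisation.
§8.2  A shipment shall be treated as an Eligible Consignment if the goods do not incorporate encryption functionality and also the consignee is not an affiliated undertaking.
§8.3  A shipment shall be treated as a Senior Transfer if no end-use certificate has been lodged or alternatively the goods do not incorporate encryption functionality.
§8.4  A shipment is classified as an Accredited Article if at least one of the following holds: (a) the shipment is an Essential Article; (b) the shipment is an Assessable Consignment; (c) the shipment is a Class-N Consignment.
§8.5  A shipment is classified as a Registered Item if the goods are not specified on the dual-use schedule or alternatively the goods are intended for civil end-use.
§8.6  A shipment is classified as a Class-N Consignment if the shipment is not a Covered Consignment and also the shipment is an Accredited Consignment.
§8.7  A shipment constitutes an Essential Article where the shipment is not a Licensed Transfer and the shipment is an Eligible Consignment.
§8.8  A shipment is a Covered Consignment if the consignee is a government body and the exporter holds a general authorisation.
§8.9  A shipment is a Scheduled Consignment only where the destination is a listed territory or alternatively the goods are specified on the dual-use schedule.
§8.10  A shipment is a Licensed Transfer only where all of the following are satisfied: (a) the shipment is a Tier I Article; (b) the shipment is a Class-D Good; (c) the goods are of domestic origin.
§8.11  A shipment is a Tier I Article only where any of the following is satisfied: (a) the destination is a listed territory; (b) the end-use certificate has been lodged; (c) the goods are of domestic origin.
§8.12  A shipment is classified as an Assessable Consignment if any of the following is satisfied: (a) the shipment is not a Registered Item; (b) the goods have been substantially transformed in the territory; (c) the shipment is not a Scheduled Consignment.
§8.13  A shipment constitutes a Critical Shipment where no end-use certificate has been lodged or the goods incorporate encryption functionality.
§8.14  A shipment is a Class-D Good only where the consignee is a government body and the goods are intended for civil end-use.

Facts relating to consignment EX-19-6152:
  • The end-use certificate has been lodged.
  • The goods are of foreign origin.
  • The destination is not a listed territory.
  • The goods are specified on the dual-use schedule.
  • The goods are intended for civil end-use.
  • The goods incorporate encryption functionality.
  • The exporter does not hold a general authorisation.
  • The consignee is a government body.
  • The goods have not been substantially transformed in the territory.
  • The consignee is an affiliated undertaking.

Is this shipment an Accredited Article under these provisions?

§8.11 — Tier I Article: [the destination is a listed territory? no] OR [the end-use certificate has been lodged? yes] OR [the goods are of domestic origin? no] → satisfied.
§8.14 — Class-D Good: [the consignee is a government body? yes] AND [the goods are intended for civil end-use? yes] → satisfied.
§8.10 — Licensed Transfer: [Tier I Article (§8.11)? yes] AND [Class-D Good (§8.14)? yes] AND [the goods are of domestic origin? no] → not satisfied.
§8.2 — Eligible Consignment: [the goods do not incorporate encryption functionality? no] AND [the consignee is not an affiliated undertaking? no] → not satisfied.
§8.7 — Essential Article: [not a Licensed Transfer (§8.10)? yes] AND [Eligible Consignment (§8.2)? no] → not satisfied.
§8.5 — Registered Item: [the goods are not specified on the dual-use schedule? no] OR [the goods are intended for civil end-use? yes] → satisfied.
§8.9 — Scheduled Consignment: [the destination is a listed territory? no] OR [the goods are specified on the dual-use schedule? yes] → satisfied.
§8.12 — Assessable Consignment: [not a Registered Item (§8.5)? no] OR [the goods have been substantially transformed in the territory? no] OR [not a Scheduled Consignment (§8.9)? no] → not satisfied.
§8.8 — Covered Consignment: [the consignee is a government body? yes] AND [the exporter holds a general authorisation? no] → not satisfied.
§8.1 — Accredited Consignment: [the end-use certificate has been lodged? yes] OR [the exporter holds a general authorisation? no] → satisfied.
§8.6 — Class-N Consignment: [not a Covered Consignment (§8.8)? yes] AND [Accredited Consignment (§8.1)? yes] → satisfied.
§8.4 — Accredited Article: [Essential Article (§8.7)? no] OR [Assessable Consignment (§8.12)? no] OR [Class-N Consignment (§8.6)? yes] → satisfied.

Yes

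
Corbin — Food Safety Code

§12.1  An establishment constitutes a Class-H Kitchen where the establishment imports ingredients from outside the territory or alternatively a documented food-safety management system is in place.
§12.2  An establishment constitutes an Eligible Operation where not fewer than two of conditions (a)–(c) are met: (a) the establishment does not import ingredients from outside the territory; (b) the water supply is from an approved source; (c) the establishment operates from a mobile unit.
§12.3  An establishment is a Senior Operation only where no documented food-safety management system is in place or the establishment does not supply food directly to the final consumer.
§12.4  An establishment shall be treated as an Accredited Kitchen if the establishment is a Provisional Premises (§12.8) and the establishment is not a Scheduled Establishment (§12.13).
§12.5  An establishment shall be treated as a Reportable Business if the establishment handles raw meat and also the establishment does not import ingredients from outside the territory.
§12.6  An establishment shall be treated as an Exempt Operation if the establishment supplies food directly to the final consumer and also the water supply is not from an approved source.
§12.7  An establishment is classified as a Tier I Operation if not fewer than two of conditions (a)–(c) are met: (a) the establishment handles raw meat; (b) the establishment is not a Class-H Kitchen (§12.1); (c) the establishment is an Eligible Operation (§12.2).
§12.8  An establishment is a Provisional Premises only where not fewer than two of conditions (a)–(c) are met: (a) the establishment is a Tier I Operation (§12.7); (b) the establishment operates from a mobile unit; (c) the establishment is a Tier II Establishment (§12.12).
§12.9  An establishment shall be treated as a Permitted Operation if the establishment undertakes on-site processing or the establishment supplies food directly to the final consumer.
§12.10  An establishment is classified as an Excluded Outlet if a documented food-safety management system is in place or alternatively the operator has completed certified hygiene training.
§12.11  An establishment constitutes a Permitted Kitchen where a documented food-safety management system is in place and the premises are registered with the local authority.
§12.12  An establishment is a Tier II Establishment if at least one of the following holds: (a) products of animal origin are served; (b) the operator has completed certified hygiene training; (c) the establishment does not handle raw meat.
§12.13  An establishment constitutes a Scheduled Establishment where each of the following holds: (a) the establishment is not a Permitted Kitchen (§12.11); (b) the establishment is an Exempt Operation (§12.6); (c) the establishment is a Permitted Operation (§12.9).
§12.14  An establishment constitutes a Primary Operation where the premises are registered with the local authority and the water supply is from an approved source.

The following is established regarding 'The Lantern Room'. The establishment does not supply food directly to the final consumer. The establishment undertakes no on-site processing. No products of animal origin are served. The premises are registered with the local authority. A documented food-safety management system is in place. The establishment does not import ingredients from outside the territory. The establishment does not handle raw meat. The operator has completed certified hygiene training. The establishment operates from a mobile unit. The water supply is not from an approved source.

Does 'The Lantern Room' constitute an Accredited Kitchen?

Yes

§12.1 — Class-H Kitchen: [the establishment imports ingredients from outside the territory? no] OR [a documented food-safety management system is in place? yes] → satisfied.
§12.2 — Eligible Operation: the establishment does not import ingredients from outside the territory? yes; the water supply is from an approved source? no; the establishment operates from a mobile unit? yes — 2 of 3 hold (need ≥2) → satisfied.
§12.7 — Tier I Operation: the establishment handles raw meat? no; not a Class-H Kitchen (§12.1)? no; Eligible Operation (§12.2)? yes — 1 of 3 hold (need ≥2) → not satisfied.
§12.12 — Tier II Establishment: [products of animal origin are served? no] OR [the operator has completed certified hygiene training? yes] OR [the establishment does not handle raw meat? yes] → satisfied.
§12.8 — Provisional Premises: Tier I Operation (§12.7)? no; the establishment operates from a mobile unit? yes; Tier II Establishment (§12.12)? yes — 2 of 3 hold (need ≥2) → satisfied.
§12.11 — Permitted Kitchen: [a documented food-safety management system is in place? yes] AND [the premises are registered with the local authority? yes] → satisfied.
§12.6 — Exempt Operation: [the establishment supplies food directly to the final consumer? no] AND [the water supply is not from an approved source? yes] → not satisfied.
§12.9 — Permitted Operation: [the establishment undertakes on-site processing? no] OR [the establishment supplies food directly to the final consumer? no] → not satisfied.
§12.13 — Scheduled Establishment: [not a Permitted Kitchen (§12.11)? no] AND [Exempt Operation (§12.6)? no] AND [Permitted Operation (§12.9)? no] → not satisfied.
§12.4 — Accredited Kitchen: [Provisional Premises (§12.8)? yes] AND [not a Scheduled Establishment (§12.13)? yes] → satisfied.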